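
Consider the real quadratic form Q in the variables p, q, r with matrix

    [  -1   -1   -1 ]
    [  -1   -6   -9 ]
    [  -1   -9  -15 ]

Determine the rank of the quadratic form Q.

Symmetric row and column elimination reduces A to a congruent diagonal form with pivots -1, -5, -6/5.
Counting signs: 3 negative.
The rank is the number of nonzero pivots: 3.

3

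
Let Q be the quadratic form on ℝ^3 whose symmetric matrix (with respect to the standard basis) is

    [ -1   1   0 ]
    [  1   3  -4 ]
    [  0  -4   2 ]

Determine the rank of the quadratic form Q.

3

Congruent diagonalization of A (simultaneous row and column reduction) yields pivots -1, 4, -2.
So there are 1 positive, 2 negative pivots.
The rank is the number of nonzero pivots: 3.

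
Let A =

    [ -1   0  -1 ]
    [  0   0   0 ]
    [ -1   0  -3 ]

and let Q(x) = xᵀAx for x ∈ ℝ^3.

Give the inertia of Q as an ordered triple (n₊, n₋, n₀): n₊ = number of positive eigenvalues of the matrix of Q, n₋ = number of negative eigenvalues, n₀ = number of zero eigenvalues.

Applying the same elementary operations to the rows and columns of A produces a congruent diagonal matrix with entries -1, 0, -2.
That gives 2 negative, 1 zero pivots.

(0, 2, 1)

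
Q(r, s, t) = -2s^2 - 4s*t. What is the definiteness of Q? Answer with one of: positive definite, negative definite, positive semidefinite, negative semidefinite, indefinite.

Write A = [[0, 0, 0], [0, -2, -2], [0, -2, 0]].
Row-reducing A symmetrically gives the diagonal entries 0, -2, 2.
Counting signs: 1 positive, 1 negative, 1 zero.
Hence Q is indefinite.

indefinite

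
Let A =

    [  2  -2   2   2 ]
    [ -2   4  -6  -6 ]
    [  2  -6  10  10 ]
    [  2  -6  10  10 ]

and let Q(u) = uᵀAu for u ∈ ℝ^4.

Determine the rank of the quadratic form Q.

Congruent diagonalization of A (simultaneous row and column reduction) yields pivots 2, 2, 0, 0.
That gives 2 positive, 2 zero pivots.
The rank is the number of nonzero pivots: 2.

2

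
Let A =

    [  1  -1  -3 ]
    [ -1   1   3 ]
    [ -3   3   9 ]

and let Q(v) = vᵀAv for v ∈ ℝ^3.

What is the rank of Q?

1

Symmetric row and column elimination reduces A to a congruent diagonal form with pivots 1, 0, 0.
Counting signs: 1 positive, 2 zero.
The rank is the number of nonzero pivots: 1.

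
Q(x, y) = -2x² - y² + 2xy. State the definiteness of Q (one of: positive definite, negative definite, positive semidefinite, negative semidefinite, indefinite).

negative definite

The symmetric matrix of Q is [[-2, 1], [1, -1]].
For the 2×2 matrix [[-2, 1], [1, -1]]: det = -2·-1 − (1)² = 1, trace = -3.
det > 0 so both eigenvalues share the sign of the trace; trace = -3 < 0 ⇒ both negative.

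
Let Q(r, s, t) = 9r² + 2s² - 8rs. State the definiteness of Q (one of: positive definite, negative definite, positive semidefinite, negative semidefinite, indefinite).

positive semidefinite

The associated matrix is A = [[9, -4, 0], [-4, 2, 0], [0, 0, 0]].
Congruent diagonalization of A (simultaneous row and column reduction) yields pivots 9, 2/9, 0.
Counting signs: 2 positive, 1 zero.
Hence Q is positive semidefinite.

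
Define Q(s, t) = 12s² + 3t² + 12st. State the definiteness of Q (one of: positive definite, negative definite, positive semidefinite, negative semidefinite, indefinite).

The associated matrix is A = [[12, 6], [6, 3]].
Congruent diagonalization of A (simultaneous row and column reduction) yields pivots 12, 0.
That gives 1 positive, 1 zero pivots.
Hence Q is positive semidefinite.

positive semidefinite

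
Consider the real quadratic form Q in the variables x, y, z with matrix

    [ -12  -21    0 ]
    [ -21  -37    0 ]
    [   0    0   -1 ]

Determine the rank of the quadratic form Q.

3

Congruent diagonalization of A (simultaneous row and column reduction) yields pivots -12, -1/4, -1.
So there are 3 negative pivots.
The rank is the number of nonzero pivots: 3.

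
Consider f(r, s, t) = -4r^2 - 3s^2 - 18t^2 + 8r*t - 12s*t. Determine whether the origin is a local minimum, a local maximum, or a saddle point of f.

local maximum

The Hessian at the origin is H = [[-8, 0, 8], [0, -6, -12], [8, -12, -36]].
Row-reducing H symmetrically gives the diagonal entries -8, -6, -4.
Counting signs: 3 negative.
H is negative definite, so the origin is a strict local maximum.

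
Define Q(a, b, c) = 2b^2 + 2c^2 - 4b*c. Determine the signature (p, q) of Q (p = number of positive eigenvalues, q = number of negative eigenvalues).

(1, 0)

The symmetric matrix is A = [[0, 0, 0], [0, 2, -2], [0, -2, 2]].
Congruent diagonalization of A (simultaneous row and column reduction) yields pivots 0, 2, 0.
So there are 1 positive, 2 zero pivots.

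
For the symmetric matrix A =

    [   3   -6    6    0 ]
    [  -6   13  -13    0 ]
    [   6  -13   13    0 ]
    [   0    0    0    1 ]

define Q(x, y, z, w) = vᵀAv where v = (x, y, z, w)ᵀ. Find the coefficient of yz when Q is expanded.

-26

The coefficient of yz is A[2,3] + A[3,2] = 2·(-13) = -26.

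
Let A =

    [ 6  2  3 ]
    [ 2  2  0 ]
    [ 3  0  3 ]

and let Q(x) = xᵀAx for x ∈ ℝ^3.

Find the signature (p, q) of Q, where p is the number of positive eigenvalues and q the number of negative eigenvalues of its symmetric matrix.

(3, 0)

Symmetric row and column elimination reduces A to a congruent diagonal form with pivots 6, 4/3, 3/4.
Counting signs: 3 positive.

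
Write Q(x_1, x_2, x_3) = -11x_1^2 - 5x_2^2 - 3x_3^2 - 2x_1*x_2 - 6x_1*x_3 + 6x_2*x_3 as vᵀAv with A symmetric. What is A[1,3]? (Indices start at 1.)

-3

The coefficient of x_1·x_3 in Q is -6. For a symmetric A this equals A[1,3] + A[3,1] = 2·A[1,3].
So A[1,3] = -6/2 = -3.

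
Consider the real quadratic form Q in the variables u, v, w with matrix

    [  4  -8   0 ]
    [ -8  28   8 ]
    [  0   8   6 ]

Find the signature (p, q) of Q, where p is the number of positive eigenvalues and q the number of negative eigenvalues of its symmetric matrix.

(3, 0)

Congruent diagonalization of A (simultaneous row and column reduction) yields pivots 4, 12, 2/3.
So there are 3 positive pivots.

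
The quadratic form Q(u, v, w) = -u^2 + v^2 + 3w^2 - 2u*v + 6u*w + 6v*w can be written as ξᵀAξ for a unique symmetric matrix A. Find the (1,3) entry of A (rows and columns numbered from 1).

3

The coefficient of u·w in Q is 6. For a symmetric A this equals A[1,3] + A[3,1] = 2·A[1,3].
So A[1,3] = 6/2 = 3.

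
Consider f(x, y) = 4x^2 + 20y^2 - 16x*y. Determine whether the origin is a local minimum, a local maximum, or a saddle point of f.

local minimum

The Hessian at the origin is H = [[8, -16], [-16, 40]].
det H = 8·40 − (-16)² = 64 > 0 and H[1,1] = 8 > 0, so H is positive definite.
Therefore the origin is a local minimum.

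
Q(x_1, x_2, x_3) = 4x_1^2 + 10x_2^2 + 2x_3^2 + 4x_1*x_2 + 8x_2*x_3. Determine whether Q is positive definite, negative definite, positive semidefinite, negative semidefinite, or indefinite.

Write A = [[4, 2, 0], [2, 10, 4], [0, 4, 2]].
Congruent diagonalization of A (simultaneous row and column reduction) yields pivots 4, 9, 2/9.
So there are 3 positive pivots.
Hence Q is positive definite.

positive definite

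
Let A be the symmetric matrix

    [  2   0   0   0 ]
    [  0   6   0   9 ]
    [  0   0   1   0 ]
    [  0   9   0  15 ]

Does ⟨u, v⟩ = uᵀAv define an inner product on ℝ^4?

yes

Leading principal minors: Δ_1 = 2, Δ_2 = 12, Δ_3 = 12, Δ_4 = 18.
All leading principal minors are positive, so by Sylvester's criterion Q is positive definite.
⟨·,·⟩ is an inner product exactly when A is positive definite.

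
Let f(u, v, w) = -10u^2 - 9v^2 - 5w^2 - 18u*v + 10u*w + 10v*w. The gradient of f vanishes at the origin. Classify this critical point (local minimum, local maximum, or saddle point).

The Hessian at the origin is H = [[-20, -18, 10], [-18, -18, 10], [10, 10, -10]].
Symmetric row and column elimination reduces H to a congruent diagonal form with pivots -20, -9/5, -40/9.
Counting signs: 3 negative.
H is negative definite, so the origin is a strict local maximum.

local maximum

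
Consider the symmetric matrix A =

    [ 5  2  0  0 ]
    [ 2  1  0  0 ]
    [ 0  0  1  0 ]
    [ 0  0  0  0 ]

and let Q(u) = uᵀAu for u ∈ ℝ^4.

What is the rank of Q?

Congruent diagonalization of A (simultaneous row and column reduction) yields pivots 5, 1/5, 1, 0.
That gives 3 positive, 1 zero pivots.
The rank is the number of nonzero pivots: 3.

3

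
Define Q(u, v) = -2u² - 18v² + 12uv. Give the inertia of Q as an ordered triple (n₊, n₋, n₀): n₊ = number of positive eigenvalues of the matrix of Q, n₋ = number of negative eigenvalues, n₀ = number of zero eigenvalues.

The associated matrix is A = [[-2, 6], [6, -18]].
Symmetric row and column elimination reduces A to a congruent diagonal form with pivots -2, 0.
So there are 1 negative, 1 zero pivots.

(0, 1, 1)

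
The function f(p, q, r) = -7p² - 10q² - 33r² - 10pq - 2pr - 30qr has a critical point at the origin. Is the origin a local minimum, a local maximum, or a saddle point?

local maximum

The Hessian at the origin is H = [[-14, -10, -2], [-10, -20, -30], [-2, -30, -66]].
Symmetric row and column elimination reduces H to a congruent diagonal form with pivots -14, -90/7, -20/9.
Counting signs: 3 negative.
H is negative definite, so the origin is a strict local maximum.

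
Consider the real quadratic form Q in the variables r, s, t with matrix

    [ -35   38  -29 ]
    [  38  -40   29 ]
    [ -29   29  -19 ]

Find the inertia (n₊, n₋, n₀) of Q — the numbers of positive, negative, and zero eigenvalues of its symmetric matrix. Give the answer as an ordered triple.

(2, 1, 0)

Row-reducing A symmetrically gives the diagonal entries -35, 44/35, 5/44.
So there are 2 positive, 1 negative pivots.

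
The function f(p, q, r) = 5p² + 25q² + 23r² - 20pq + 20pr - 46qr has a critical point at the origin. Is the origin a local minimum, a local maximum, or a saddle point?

The Hessian at the origin is H = [[10, -20, 20], [-20, 50, -46], [20, -46, 46]].
Symmetric row and column elimination reduces H to a congruent diagonal form with pivots 10, 10, 12/5.
So there are 3 positive pivots.
H is positive definite, so the origin is a strict local minimum.

local minimum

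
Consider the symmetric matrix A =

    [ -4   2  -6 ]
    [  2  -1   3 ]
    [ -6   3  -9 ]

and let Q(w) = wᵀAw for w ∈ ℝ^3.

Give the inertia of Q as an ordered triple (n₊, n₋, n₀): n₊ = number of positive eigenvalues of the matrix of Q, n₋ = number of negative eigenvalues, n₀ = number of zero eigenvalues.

Applying the same elementary operations to the rows and columns of A produces a congruent diagonal matrix with entries -4, 0, 0.
That gives 1 negative, 2 zero pivots.

(0, 1, 2)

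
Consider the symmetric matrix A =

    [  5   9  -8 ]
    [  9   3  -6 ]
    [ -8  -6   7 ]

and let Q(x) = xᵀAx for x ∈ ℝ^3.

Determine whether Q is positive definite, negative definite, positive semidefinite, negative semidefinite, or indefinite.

indefinite

Symmetric row and column elimination reduces A to a congruent diagonal form with pivots 5, -66/5, -5/11.
Counting signs: 1 positive, 2 negative.
Hence Q is indefinite.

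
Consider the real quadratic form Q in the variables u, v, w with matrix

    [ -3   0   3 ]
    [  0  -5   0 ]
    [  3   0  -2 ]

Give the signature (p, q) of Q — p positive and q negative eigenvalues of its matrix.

(1, 2)

Applying the same elementary operations to the rows and columns of A produces a congruent diagonal matrix with entries -3, -5, 1.
Counting signs: 1 positive, 2 negative.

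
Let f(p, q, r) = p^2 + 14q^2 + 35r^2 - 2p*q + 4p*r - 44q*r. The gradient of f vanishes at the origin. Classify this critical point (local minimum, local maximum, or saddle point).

local minimum

The Hessian at the origin is H = [[2, -2, 4], [-2, 28, -44], [4, -44, 70]].
Applying the same elementary operations to the rows and columns of H produces a congruent diagonal matrix with entries 2, 26, 6/13.
Counting signs: 3 positive.
H is positive definite, so the origin is a strict local minimum.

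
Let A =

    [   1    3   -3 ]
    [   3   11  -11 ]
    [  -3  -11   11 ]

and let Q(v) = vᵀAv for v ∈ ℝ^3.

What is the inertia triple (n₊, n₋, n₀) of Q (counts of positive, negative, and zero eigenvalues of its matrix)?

(2, 0, 1)

Applying the same elementary operations to the rows and columns of A produces a congruent diagonal matrix with entries 1, 2, 0.
That gives 2 positive, 1 zero pivots.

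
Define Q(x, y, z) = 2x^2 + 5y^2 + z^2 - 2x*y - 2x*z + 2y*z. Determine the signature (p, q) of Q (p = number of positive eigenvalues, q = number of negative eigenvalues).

(3, 0)

The associated matrix is A = [[2, -1, -1], [-1, 5, 1], [-1, 1, 1]].
Congruent diagonalization of A (simultaneous row and column reduction) yields pivots 2, 9/2, 4/9.
That gives 3 positive pivots.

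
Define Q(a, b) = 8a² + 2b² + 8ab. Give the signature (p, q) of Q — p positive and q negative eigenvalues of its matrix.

(1, 0)

The symmetric matrix is A = [[8, 4], [4, 2]].
Applying the same elementary operations to the rows and columns of A produces a congruent diagonal matrix with entries 8, 0.
Counting signs: 1 positive, 1 zero.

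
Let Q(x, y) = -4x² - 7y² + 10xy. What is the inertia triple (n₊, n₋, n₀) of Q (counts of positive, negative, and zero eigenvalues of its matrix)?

The symmetric matrix is A = [[-4, 5], [5, -7]].
An LDLᵀ factorisation of A has diagonal entries -4, -3/4.
That gives 2 negative pivots.

(0, 2, 0)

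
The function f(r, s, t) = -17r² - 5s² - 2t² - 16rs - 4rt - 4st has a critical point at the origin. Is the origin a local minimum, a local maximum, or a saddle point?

The Hessian at the origin is H = [[-34, -16, -4], [-16, -10, -4], [-4, -4, -4]].
Congruent diagonalization of H (simultaneous row and column reduction) yields pivots -34, -42/17, -12/7.
So there are 3 negative pivots.
H is negative definite, so the origin is a strict local maximum.

local maximum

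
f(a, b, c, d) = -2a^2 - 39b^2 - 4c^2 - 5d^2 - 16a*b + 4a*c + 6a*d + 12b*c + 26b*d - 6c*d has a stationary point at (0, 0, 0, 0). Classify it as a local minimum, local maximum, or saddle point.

The Hessian at the origin is H = [[-4, -16, 4, 6], [-16, -78, 12, 26], [4, 12, -8, -6], [6, 26, -6, -10]].
Applying the same elementary operations to the rows and columns of H produces a congruent diagonal matrix with entries -4, -14, -20/7, -3/5.
That gives 4 negative pivots.
H is negative definite, so the origin is a strict local maximum.

local maximum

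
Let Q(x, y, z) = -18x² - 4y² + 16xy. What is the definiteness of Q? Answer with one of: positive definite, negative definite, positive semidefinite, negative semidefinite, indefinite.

The associated matrix is A = [[-18, 8, 0], [8, -4, 0], [0, 0, 0]].
Row-reducing A symmetrically gives the diagonal entries -18, -4/9, 0.
That gives 2 negative, 1 zero pivots.
Hence Q is negative semidefinite.

negative semidefinite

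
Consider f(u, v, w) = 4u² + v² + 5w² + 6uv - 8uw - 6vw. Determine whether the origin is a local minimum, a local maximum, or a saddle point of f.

The Hessian at the origin is H = [[8, 6, -8], [6, 2, -6], [-8, -6, 10]].
An LDLᵀ factorisation of H has diagonal entries 8, -5/2, 2.
That gives 2 positive, 1 negative pivots.
H is indefinite, so the origin is a saddle point.

saddle point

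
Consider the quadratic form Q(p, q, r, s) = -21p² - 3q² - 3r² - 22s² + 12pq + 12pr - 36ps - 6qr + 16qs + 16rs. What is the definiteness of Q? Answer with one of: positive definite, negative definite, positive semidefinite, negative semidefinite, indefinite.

negative semidefinite

Write A = [[-21, 6, 6, -18], [6, -3, -3, 8], [6, -3, -3, 8], [-18, 8, 8, -22]].
Applying the same elementary operations to the rows and columns of A produces a congruent diagonal matrix with entries -21, -9/7, 0, -2/9.
So there are 3 negative, 1 zero pivots.
Hence Q is negative semidefinite.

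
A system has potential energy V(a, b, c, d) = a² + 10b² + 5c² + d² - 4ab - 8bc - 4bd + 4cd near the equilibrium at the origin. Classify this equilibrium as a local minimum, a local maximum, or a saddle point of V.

The Hessian at the origin is H = [[2, -4, 0, 0], [-4, 20, -8, -4], [0, -8, 10, 4], [0, -4, 4, 2]].
Symmetric row and column elimination reduces H to a congruent diagonal form with pivots 2, 12, 14/3, 2/7.
Counting signs: 4 positive.
H is positive definite, so the origin is a strict local minimum.

local minimum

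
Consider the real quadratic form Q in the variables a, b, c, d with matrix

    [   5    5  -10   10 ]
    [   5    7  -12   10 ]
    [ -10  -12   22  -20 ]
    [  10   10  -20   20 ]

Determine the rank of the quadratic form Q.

2

Applying the same elementary operations to the rows and columns of A produces a congruent diagonal matrix with entries 5, 2, 0, 0.
That gives 2 positive, 2 zero pivots.
The rank is the number of nonzero pivots: 2.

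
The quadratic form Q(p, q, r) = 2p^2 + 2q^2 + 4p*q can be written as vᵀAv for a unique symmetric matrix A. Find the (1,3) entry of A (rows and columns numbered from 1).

0

The coefficient of p·r in Q is 0. For a symmetric A this equals A[1,3] + A[3,1] = 2·A[1,3].
So A[1,3] = 0/2 = 0.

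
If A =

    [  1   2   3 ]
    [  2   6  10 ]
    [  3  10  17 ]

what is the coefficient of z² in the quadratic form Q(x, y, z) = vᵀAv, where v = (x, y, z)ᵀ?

The coefficient of z² is the diagonal entry A[3,3] = 17.

17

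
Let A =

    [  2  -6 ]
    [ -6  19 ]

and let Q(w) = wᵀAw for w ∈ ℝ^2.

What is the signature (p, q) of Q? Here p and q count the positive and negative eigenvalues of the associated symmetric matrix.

Applying the same elementary operations to the rows and columns of A produces a congruent diagonal matrix with entries 2, 1.
That gives 2 positive pivots.

(2, 0)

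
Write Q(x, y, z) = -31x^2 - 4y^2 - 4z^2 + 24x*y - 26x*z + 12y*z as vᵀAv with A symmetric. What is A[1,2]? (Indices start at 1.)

The coefficient of x·y in Q is 24. For a symmetric A this equals A[1,2] + A[2,1] = 2·A[1,2].
So A[1,2] = 24/2 = 12.

12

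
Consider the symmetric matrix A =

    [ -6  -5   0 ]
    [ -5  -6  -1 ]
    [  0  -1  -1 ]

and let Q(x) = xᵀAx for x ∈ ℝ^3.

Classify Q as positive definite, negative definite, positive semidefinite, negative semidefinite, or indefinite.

negative definite

Symmetric row and column elimination reduces A to a congruent diagonal form with pivots -6, -11/6, -5/11.
So there are 3 negative pivots.
Hence Q is negative definite.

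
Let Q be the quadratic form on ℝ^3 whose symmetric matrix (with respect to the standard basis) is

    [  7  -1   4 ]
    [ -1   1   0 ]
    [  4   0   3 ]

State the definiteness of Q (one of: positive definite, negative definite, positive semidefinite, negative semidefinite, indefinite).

positive definite

Leading principal minors: Δ_1 = 7, Δ_2 = 6, Δ_3 = 2.
All leading principal minors are positive, so by Sylvester's criterion Q is positive definite.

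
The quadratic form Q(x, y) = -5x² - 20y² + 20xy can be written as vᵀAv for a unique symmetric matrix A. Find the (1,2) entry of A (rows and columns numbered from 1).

The coefficient of x·y in Q is 20. For a symmetric A this equals A[1,2] + A[2,1] = 2·A[1,2].
So A[1,2] = 20/2 = 10.

10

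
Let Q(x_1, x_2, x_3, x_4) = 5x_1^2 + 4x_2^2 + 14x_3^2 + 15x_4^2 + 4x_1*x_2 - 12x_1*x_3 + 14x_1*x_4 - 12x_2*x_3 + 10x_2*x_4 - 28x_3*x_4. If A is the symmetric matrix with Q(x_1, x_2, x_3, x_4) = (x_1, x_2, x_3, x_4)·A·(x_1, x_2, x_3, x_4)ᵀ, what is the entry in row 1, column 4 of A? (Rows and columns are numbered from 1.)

The coefficient of x_1·x_4 in Q is 14. For a symmetric A this equals A[1,4] + A[4,1] = 2·A[1,4].
So A[1,4] = 14/2 = 7.

7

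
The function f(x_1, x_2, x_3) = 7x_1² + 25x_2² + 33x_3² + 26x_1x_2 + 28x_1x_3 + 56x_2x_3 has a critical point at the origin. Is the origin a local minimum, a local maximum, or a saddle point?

local minimum

The Hessian at the origin is H = [[14, 26, 28], [26, 50, 56], [28, 56, 66]].
Symmetric row and column elimination reduces H to a congruent diagonal form with pivots 14, 12/7, 2/3.
So there are 3 positive pivots.
H is positive definite, so the origin is a strict local minimum.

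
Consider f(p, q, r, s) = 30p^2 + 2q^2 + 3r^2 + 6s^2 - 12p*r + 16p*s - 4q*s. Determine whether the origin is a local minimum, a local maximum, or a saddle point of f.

local minimum

The Hessian at the origin is H = [[60, 0, -12, 16], [0, 4, 0, -4], [-12, 0, 6, 0], [16, -4, 0, 12]].
Row-reducing H symmetrically gives the diagonal entries 60, 4, 18/5, 8/9.
That gives 4 positive pivots.
H is positive definite, so the origin is a strict local minimum.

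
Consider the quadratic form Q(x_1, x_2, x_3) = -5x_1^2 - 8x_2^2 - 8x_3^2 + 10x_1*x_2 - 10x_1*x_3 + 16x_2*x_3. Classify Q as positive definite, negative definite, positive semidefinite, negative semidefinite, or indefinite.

negative semidefinite

The symmetric matrix is A = [[-5, 5, -5], [5, -8, 8], [-5, 8, -8]].
Row-reducing A symmetrically gives the diagonal entries -5, -3, 0.
Counting signs: 2 negative, 1 zero.
Hence Q is negative semidefinite.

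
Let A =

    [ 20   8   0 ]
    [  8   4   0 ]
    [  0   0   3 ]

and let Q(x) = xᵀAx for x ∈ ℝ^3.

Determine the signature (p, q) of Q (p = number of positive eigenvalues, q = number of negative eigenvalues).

(3, 0)

Applying the same elementary operations to the rows and columns of A produces a congruent diagonal matrix with entries 20, 4/5, 3.
Counting signs: 3 positive.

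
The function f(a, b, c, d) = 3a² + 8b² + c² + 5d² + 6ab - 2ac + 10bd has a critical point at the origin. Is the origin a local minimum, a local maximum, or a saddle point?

The Hessian at the origin is H = [[6, 6, -2, 0], [6, 16, 0, 10], [-2, 0, 2, 0], [0, 10, 0, 10]].
Row-reducing H symmetrically gives the diagonal entries 6, 10, 14/15, -30/7.
That gives 3 positive, 1 negative pivots.
H is indefinite, so the origin is a saddle point.

saddle point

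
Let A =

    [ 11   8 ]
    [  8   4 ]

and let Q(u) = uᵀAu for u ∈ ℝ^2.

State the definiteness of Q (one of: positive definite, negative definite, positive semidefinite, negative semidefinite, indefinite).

indefinite

For the 2×2 matrix [[11, 8], [8, 4]]: det = 11·4 − (8)² = -20, trace = 15.
det < 0 so the eigenvalues have opposite signs; the form is indefinite.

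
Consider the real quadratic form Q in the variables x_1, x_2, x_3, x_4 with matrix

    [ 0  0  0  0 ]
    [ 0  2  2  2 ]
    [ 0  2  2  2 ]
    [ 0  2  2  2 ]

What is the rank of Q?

Congruent diagonalization of A (simultaneous row and column reduction) yields pivots 0, 2, 0, 0.
So there are 1 positive, 3 zero pivots.
The rank is the number of nonzero pivots: 1.

1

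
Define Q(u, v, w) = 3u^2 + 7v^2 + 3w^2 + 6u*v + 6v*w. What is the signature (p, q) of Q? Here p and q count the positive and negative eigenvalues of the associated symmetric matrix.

The associated matrix is A = [[3, 3, 0], [3, 7, 3], [0, 3, 3]].
Symmetric row and column elimination reduces A to a congruent diagonal form with pivots 3, 4, 3/4.
That gives 3 positive pivots.

(3, 0)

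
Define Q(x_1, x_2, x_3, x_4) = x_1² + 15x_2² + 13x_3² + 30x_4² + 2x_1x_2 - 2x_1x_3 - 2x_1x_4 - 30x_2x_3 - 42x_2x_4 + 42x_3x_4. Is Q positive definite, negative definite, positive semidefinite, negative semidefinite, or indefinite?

indefinite

The symmetric matrix is A = [[1, 1, -1, -1], [1, 15, -15, -21], [-1, -15, 13, 21], [-1, -21, 21, 30]].
Applying the same elementary operations to the rows and columns of A produces a congruent diagonal matrix with entries 1, 14, -2, 3/7.
That gives 3 positive, 1 negative pivots.
Hence Q is indefinite.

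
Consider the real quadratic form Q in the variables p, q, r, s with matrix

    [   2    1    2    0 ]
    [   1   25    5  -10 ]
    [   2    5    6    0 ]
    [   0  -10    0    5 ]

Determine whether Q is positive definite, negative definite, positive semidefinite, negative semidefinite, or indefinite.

Leading principal minors: Δ_1 = 2, Δ_2 = 49, Δ_3 = 164, Δ_4 = 20.
All leading principal minors are positive, so by Sylvester's criterion Q is positive definite.

positive definite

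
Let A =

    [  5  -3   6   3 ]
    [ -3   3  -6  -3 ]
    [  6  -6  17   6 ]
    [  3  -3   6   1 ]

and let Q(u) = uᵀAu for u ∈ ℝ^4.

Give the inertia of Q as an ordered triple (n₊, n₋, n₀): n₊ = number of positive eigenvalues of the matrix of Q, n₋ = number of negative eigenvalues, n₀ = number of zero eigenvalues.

(3, 1, 0)

Symmetric row and column elimination reduces A to a congruent diagonal form with pivots 5, 6/5, 5, -2.
So there are 3 positive, 1 negative pivots.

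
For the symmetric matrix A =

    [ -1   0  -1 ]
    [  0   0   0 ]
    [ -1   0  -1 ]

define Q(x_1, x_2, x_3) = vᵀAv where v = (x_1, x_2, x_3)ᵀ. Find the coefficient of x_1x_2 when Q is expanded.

The coefficient of x_1x_2 is A[1,2] + A[2,1] = 2·0 = 0.

0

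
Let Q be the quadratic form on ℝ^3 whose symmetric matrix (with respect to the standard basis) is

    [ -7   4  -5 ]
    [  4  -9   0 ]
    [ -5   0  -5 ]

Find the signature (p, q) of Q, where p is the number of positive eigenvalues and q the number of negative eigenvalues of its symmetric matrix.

(0, 3)

Symmetric row and column elimination reduces A to a congruent diagonal form with pivots -7, -47/7, -10/47.
So there are 3 negative pivots.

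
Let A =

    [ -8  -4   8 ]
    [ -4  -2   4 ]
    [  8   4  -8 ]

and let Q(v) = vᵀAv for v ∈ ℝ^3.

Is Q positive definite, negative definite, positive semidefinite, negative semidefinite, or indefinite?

Congruent diagonalization of A (simultaneous row and column reduction) yields pivots -8, 0, 0.
So there are 1 negative, 2 zero pivots.
Hence Q is negative semidefinite.

negative semidefinite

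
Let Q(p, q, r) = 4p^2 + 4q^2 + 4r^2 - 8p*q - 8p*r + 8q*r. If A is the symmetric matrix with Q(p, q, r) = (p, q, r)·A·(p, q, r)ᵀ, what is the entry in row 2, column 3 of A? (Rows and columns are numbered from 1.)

4

The coefficient of q·r in Q is 8. For a symmetric A this equals A[2,3] + A[3,2] = 2·A[2,3].
So A[2,3] = 8/2 = 4.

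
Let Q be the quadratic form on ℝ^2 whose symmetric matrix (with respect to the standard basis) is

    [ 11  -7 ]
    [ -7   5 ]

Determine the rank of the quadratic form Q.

2

Symmetric row and column elimination reduces A to a congruent diagonal form with pivots 11, 6/11.
That gives 2 positive pivots.
The rank is the number of nonzero pivots: 2.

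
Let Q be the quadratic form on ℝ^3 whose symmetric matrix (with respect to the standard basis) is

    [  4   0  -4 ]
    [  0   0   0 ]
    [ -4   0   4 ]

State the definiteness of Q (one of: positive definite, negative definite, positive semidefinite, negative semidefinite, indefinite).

positive semidefinite

Row-reducing A symmetrically gives the diagonal entries 4, 0, 0.
So there are 1 positive, 2 zero pivots.
Hence Q is positive semidefinite.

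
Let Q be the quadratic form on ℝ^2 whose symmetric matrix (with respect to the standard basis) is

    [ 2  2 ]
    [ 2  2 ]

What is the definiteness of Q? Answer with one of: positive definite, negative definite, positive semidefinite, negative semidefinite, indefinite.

Symmetric row and column elimination reduces A to a congruent diagonal form with pivots 2, 0.
So there are 1 positive, 1 zero pivots.
Hence Q is positive semidefinite.

positive semidefinite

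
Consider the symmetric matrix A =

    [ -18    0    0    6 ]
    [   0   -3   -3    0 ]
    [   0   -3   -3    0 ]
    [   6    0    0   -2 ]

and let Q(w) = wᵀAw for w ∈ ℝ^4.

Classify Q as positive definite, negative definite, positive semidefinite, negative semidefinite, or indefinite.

Symmetric row and column elimination reduces A to a congruent diagonal form with pivots -18, -3, 0, 0.
So there are 2 negative, 2 zero pivots.
Hence Q is negative semidefinite.

negative semidefinite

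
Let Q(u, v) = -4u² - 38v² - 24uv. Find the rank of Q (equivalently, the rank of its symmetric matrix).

Write A = [[-4, -12], [-12, -38]].
Symmetric row and column elimination reduces A to a congruent diagonal form with pivots -4, -2.
Counting signs: 2 negative.
The rank is the number of nonzero pivots: 2.

2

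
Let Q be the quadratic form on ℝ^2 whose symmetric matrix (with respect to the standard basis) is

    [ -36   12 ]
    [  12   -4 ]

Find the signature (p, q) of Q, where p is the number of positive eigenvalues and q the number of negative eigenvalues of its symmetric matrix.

(0, 1)

Row-reducing A symmetrically gives the diagonal entries -36, 0.
So there are 1 negative, 1 zero pivots.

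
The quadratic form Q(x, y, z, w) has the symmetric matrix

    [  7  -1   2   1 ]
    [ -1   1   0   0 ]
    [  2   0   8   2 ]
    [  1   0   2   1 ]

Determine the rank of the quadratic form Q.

4

Congruent diagonalization of A (simultaneous row and column reduction) yields pivots 7, 6/7, 22/3, 5/11.
That gives 4 positive pivots.
The rank is the number of nonzero pivots: 4.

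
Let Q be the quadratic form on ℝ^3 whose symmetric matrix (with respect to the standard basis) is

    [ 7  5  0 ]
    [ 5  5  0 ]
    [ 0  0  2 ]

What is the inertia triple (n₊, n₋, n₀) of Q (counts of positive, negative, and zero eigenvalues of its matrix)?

Symmetric row and column elimination reduces A to a congruent diagonal form with pivots 7, 10/7, 2.
Counting signs: 3 positive.

(3, 0, 0)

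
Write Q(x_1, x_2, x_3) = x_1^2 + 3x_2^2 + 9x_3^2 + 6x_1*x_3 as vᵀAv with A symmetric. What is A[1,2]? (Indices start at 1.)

The coefficient of x_1·x_2 in Q is 0. For a symmetric A this equals A[1,2] + A[2,1] = 2·A[1,2].
So A[1,2] = 0/2 = 0.

0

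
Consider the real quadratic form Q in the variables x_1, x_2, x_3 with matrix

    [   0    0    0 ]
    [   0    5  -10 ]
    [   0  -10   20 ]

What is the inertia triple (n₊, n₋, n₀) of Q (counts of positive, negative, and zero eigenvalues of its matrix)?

Applying the same elementary operations to the rows and columns of A produces a congruent diagonal matrix with entries 0, 5, 0.
So there are 1 positive, 2 zero pivots.

(1, 0, 2)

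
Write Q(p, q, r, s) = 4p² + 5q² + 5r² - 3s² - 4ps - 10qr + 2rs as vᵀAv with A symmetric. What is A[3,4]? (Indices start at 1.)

1

The coefficient of r·s in Q is 2. For a symmetric A this equals A[3,4] + A[4,3] = 2·A[3,4].
So A[3,4] = 2/2 = 1.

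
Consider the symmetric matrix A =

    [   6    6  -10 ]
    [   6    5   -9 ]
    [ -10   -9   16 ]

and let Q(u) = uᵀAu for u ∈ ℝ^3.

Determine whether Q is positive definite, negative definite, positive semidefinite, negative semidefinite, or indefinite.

Symmetric row and column elimination reduces A to a congruent diagonal form with pivots 6, -1, 1/3.
So there are 2 positive, 1 negative pivots.
Hence Q is indefinite.

indefinite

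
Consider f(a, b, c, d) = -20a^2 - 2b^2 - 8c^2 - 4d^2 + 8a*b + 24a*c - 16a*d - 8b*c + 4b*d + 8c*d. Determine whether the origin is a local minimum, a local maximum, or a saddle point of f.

saddle point

The Hessian at the origin is H = [[-40, 8, 24, -16], [8, -4, -8, 4], [24, -8, -16, 8], [-16, 4, 8, -8]].
An LDLᵀ factorisation of H has diagonal entries -40, -12/5, 8/3, -4.
That gives 1 positive, 3 negative pivots.
H is indefinite, so the origin is a saddle point.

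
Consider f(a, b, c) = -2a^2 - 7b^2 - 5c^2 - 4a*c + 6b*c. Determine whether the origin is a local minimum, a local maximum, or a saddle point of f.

local maximum

The Hessian at the origin is H = [[-4, 0, -4], [0, -14, 6], [-4, 6, -10]].
Symmetric row and column elimination reduces H to a congruent diagonal form with pivots -4, -14, -24/7.
Counting signs: 3 negative.
H is negative definite, so the origin is a strict local maximum.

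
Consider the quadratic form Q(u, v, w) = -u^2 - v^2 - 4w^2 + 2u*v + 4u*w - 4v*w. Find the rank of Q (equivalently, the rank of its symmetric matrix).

The symmetric matrix is A = [[-1, 1, 2], [1, -1, -2], [2, -2, -4]].
Congruent diagonalization of A (simultaneous row and column reduction) yields pivots -1, 0, 0.
So there are 1 negative, 2 zero pivots.
The rank is the number of nonzero pivots: 1.

1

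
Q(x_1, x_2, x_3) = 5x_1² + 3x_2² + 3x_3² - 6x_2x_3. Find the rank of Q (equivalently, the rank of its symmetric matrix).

The symmetric matrix is A = [[5, 0, 0], [0, 3, -3], [0, -3, 3]].
Row-reducing A symmetrically gives the diagonal entries 5, 3, 0.
That gives 2 positive, 1 zero pivots.
The rank is the number of nonzero pivots: 2.

2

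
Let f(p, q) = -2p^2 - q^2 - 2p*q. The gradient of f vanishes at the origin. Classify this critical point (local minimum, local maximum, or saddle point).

local maximum

The Hessian at the origin is H = [[-4, -2], [-2, -2]].
det H = -4·-2 − (-2)² = 4 > 0 and H[1,1] = -4 < 0, so H is negative definite.
Therefore the origin is a local maximum.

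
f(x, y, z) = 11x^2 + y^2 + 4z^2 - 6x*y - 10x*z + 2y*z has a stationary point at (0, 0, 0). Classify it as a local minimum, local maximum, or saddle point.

The Hessian at the origin is H = [[22, -6, -10], [-6, 2, 2], [-10, 2, 8]].
Row-reducing H symmetrically gives the diagonal entries 22, 4/11, 2.
Counting signs: 3 positive.
H is positive definite, so the origin is a strict local minimum.

local minimum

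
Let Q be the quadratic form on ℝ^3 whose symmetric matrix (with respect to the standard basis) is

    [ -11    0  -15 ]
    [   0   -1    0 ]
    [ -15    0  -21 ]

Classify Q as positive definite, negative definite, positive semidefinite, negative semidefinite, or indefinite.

negative definite

Leading principal minors: Δ_1 = -11, Δ_2 = 11, Δ_3 = -6.
The signs alternate starting with Δ_1 < 0, so by Sylvester's criterion Q is negative definite.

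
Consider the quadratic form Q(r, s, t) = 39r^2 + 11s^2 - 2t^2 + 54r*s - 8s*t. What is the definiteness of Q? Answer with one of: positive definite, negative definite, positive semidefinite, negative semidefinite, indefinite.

Write A = [[39, 27, 0], [27, 11, -4], [0, -4, -2]].
Applying the same elementary operations to the rows and columns of A produces a congruent diagonal matrix with entries 39, -100/13, 2/25.
So there are 2 positive, 1 negative pivots.
Hence Q is indefinite.

indefinite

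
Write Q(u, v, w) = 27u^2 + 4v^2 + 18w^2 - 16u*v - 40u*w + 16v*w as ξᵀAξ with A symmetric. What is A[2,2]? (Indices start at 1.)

4

The coefficient of v^2 in Q is 4, and that is exactly A[2,2].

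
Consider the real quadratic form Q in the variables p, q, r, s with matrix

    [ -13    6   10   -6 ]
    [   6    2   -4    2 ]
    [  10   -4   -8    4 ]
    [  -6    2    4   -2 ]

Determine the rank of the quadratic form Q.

Congruent diagonalization of A (simultaneous row and column reduction) yields pivots -13, 62/13, -12/31, 4/3.
So there are 2 positive, 2 negative pivots.
The rank is the number of nonzero pivots: 4.

4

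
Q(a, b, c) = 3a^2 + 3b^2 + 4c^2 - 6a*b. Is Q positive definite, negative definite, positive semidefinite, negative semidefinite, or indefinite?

The symmetric matrix is A = [[3, -3, 0], [-3, 3, 0], [0, 0, 4]].
Symmetric row and column elimination reduces A to a congruent diagonal form with pivots 3, 0, 4.
That gives 2 positive, 1 zero pivots.
Hence Q is positive semidefinite.

positive semidefinite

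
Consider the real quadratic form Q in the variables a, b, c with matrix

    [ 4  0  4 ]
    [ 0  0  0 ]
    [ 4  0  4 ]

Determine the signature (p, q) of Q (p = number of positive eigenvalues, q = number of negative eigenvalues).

Row-reducing A symmetrically gives the diagonal entries 4, 0, 0.
Counting signs: 1 positive, 2 zero.

(1, 0)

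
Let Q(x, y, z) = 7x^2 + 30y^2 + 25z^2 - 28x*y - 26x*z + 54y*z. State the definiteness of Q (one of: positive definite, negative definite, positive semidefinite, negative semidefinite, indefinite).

Write A = [[7, -14, -13], [-14, 30, 27], [-13, 27, 25]].
Congruent diagonalization of A (simultaneous row and column reduction) yields pivots 7, 2, 5/14.
That gives 3 positive pivots.
Hence Q is positive definite.

positive definite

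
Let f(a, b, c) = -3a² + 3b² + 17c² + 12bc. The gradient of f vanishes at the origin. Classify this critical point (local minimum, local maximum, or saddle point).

The Hessian at the origin is H = [[-6, 0, 0], [0, 6, 12], [0, 12, 34]].
Applying the same elementary operations to the rows and columns of H produces a congruent diagonal matrix with entries -6, 6, 10.
Counting signs: 2 positive, 1 negative.
H is indefinite, so the origin is a saddle point.

saddle point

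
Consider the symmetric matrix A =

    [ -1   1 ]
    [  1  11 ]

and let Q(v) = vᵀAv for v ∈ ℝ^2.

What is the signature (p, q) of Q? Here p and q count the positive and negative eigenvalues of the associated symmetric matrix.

(1, 1)

Congruent diagonalization of A (simultaneous row and column reduction) yields pivots -1, 12.
Counting signs: 1 positive, 1 negative.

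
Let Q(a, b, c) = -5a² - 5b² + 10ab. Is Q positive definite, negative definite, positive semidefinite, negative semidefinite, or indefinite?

The associated matrix is A = [[-5, 5, 0], [5, -5, 0], [0, 0, 0]].
Applying the same elementary operations to the rows and columns of A produces a congruent diagonal matrix with entries -5, 0, 0.
Counting signs: 1 negative, 2 zero.
Hence Q is negative semidefinite.

negative semidefinite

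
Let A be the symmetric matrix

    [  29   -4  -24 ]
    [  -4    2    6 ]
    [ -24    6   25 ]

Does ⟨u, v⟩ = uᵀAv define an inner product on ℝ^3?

yes

Leading principal minors: Δ_1 = 29, Δ_2 = 42, Δ_3 = 6.
All leading principal minors are positive, so by Sylvester's criterion Q is positive definite.
⟨·,·⟩ is an inner product exactly when A is positive definite.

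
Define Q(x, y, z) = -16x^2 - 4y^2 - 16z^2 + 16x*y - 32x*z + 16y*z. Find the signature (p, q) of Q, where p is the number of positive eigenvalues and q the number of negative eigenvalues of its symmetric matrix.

(0, 1)

The symmetric matrix is A = [[-16, 8, -16], [8, -4, 8], [-16, 8, -16]].
Row-reducing A symmetrically gives the diagonal entries -16, 0, 0.
So there are 1 negative, 2 zero pivots.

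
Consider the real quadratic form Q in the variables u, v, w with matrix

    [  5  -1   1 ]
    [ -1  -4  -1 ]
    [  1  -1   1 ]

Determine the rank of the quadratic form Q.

3

Row-reducing A symmetrically gives the diagonal entries 5, -21/5, 20/21.
That gives 2 positive, 1 negative pivots.
The rank is the number of nonzero pivots: 3.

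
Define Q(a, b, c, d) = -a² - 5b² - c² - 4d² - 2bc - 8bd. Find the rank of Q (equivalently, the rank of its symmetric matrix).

Write A = [[-1, 0, 0, 0], [0, -5, -1, -4], [0, -1, -1, 0], [0, -4, 0, -4]].
Symmetric row and column elimination reduces A to a congruent diagonal form with pivots -1, -5, -4/5, 0.
That gives 3 negative, 1 zero pivots.
The rank is the number of nonzero pivots: 3.

3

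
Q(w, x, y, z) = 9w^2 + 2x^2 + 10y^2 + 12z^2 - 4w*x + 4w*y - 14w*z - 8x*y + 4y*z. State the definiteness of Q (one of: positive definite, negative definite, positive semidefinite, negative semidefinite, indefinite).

positive definite

The symmetric matrix of Q is A = [[9, -2, 2, -7], [-2, 2, -4, 0], [2, -4, 10, 2], [-7, 0, 2, 12]].
Leading principal minors: Δ_1 = 9, Δ_2 = 14, Δ_3 = 20, Δ_4 = 100.
All leading principal minors are positive, so by Sylvester's criterion Q is positive definite.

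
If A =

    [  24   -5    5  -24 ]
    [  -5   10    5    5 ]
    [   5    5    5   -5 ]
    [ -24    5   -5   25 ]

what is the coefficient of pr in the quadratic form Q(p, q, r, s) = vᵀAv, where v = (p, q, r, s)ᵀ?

10

The coefficient of pr is A[1,3] + A[3,1] = 2·5 = 10.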